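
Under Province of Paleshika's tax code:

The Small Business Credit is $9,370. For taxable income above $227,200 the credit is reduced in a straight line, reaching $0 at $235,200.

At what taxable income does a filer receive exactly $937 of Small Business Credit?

$937 is 937/9,370 of the full $9,370, so 8,433/9,370 of the $8,000 range has been used: income = $227,200 + $8,000 × 8,433/9,370 = $234,400.

$234,400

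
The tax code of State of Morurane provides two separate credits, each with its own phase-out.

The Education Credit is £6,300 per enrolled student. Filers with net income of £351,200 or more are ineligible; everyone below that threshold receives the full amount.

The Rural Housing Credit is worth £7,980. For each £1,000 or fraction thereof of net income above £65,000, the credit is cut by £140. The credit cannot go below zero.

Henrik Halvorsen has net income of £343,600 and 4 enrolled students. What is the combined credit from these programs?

£25,200

Education Credit: base = 4 × £6,300 = £25,200. £343,600 is below the £351,200 cutoff, so the full £25,200 applies.
Rural Housing Credit: income exceeds £65,000 by £278,600 → 279 increments × £140 = £39,060 ≥ base, so the credit is £0.
Total: £25,200 + £0 = £25,200.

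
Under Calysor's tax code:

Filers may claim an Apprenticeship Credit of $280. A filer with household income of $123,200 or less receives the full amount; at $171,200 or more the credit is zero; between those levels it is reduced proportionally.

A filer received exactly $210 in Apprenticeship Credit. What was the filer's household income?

$210 is 210/280 of the full $280, so 70/280 of the $48,000 range has been used: income = $123,200 + $48,000 × 70/280 = $135,200.

$135,200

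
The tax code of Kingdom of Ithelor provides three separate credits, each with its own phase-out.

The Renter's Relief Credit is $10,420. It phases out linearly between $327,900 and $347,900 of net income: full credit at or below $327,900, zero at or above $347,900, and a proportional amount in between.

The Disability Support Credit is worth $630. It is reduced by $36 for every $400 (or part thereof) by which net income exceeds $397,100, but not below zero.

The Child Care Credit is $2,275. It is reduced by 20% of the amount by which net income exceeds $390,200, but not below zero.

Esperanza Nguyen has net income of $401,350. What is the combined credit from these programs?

Renter's Relief Credit: $401,350 is at or above $347,900, so the credit is $0.
Disability Support Credit: income exceeds $397,100 by $4,250, which is 11 full-or-partial $400 increments; reduction = 11 × $36 = $396, leaving $234.
Child Care Credit: 20% of the $11,150 excess over $390,200 is $2,230; credit = $2,275 − $2,230 = $45.
Total: $0 + $234 + $45 = $279.

$279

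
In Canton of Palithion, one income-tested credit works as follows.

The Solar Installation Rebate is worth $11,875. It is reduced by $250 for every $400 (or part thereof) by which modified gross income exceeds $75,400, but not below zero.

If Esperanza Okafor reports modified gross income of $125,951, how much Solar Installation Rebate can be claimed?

Solar Installation Rebate: income exceeds $75,400 by $50,551 → 127 increments × $250 = $31,750 ≥ base, so the credit is $0.

$0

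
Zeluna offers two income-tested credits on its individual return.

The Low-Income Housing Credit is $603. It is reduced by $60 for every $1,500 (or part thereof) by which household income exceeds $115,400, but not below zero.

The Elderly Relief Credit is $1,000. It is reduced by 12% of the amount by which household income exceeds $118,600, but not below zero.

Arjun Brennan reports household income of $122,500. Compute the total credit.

Low-Income Housing Credit: income exceeds $115,400 by $7,100, which is 5 full-or-partial $1,500 increments; reduction = 5 × $60 = $300, leaving $303.
Elderly Relief Credit: 12% of the $3,900 excess over $118,600 is $468; credit = $1,000 − $468 = $532.
Total: $303 + $532 = $835.

$835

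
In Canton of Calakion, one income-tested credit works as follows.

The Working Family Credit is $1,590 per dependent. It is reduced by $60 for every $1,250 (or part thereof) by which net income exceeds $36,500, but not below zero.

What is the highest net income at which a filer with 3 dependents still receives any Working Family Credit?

Full credit = 3 × $1,590 = $4,770.
After 79 increments the reduction is 79 × $60 = $4,740, leaving $30; one more increment wipes it out. Increment 79 ends at excess 79 × $1,250 = $98,750, so the highest qualifying income is $36,500 + $98,750 = $135,250.

$135,250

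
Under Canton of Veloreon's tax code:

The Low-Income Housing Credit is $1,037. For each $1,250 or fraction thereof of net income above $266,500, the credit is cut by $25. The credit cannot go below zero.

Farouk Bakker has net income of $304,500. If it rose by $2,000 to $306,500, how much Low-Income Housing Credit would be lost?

$25

At $304,500 — income exceeds $266,500 by $38,000, which is 31 full-or-partial $1,250 increments; reduction = 31 × $25 = $775, leaving $262.
At $306,500 — income exceeds $266,500 by $40,000, which is 32 full-or-partial $1,250 increments; reduction = 32 × $25 = $800, leaving $237.
Lost: $262 − $237 = $25.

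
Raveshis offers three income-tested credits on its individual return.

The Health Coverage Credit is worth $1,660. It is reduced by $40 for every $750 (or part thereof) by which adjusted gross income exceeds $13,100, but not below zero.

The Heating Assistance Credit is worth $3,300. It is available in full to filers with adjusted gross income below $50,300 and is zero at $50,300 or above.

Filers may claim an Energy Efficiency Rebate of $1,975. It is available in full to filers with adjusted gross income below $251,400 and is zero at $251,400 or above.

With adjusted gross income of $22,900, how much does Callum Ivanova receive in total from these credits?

Health Coverage Credit: income exceeds $13,100 by $9,800, which is 14 full-or-partial $750 increments; reduction = 14 × $40 = $560, leaving $1,100.
Heating Assistance Credit: $22,900 is below the $50,300 cutoff, so the full $3,300 applies.
Energy Efficiency Rebate: $22,900 is below the $251,400 cutoff, so the full $1,975 applies.
Total: $1,100 + $3,300 + $1,975 = $6,375.

$6,375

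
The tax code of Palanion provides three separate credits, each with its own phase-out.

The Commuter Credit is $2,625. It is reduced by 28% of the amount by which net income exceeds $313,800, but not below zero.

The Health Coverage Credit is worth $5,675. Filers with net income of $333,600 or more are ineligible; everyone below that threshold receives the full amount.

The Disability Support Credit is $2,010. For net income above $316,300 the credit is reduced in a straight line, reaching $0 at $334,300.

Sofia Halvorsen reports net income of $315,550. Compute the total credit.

$9,820

Commuter Credit: 28% of the $1,750 excess over $313,800 is $490; credit = $2,625 − $490 = $2,135.
Health Coverage Credit: $315,550 is below the $333,600 cutoff, so the full $5,675 applies.
Disability Support Credit: $315,550 is at or below the $316,300 threshold, so the full $2,010 applies.
Total: $2,135 + $5,675 + $2,010 = $9,820.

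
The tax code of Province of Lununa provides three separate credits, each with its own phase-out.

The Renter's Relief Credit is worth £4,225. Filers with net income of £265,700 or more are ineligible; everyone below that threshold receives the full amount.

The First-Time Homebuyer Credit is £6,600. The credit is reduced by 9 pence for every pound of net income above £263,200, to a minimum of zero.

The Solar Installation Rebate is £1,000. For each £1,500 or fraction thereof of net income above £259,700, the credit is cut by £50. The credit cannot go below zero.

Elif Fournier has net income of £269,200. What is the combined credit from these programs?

Renter's Relief Credit: £269,200 meets or exceeds the £265,700 cutoff, so the credit is £0.
First-Time Homebuyer Credit: 9% of the £6,000 excess over £263,200 is £540; credit = £6,600 − £540 = £6,060.
Solar Installation Rebate: income exceeds £259,700 by £9,500, which is 7 full-or-partial £1,500 increments; reduction = 7 × £50 = £350, leaving £650.
Total: £0 + £6,060 + £650 = £6,710.

£6,710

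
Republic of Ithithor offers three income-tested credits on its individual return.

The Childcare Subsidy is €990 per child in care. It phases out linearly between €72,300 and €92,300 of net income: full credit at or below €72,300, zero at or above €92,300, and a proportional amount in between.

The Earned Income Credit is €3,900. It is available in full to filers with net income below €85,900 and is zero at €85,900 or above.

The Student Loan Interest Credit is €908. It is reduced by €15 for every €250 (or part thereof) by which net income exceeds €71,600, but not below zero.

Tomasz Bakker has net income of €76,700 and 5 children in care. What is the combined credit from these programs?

Childcare Subsidy: base = 5 × €990 = €4,950. €76,700 is €4,400 into a €20,000 phase-out range, leaving 15,600/20,000 of the credit: €4,950 × 15,600/20,000 = €3,861.
Earned Income Credit: €76,700 is below the €85,900 cutoff, so the full €3,900 applies.
Student Loan Interest Credit: income exceeds €71,600 by €5,100, which is 21 full-or-partial €250 increments; reduction = 21 × €15 = €315, leaving €593.
Total: €3,861 + €3,900 + €593 = €8,354.

€8,354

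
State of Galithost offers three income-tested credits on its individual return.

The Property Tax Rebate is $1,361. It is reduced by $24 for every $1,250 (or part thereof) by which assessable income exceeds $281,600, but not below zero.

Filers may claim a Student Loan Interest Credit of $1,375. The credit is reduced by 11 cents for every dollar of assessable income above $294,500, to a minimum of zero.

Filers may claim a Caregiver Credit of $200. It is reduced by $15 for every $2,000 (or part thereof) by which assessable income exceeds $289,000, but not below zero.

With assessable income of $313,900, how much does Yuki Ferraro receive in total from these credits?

Property Tax Rebate: income exceeds $281,600 by $32,300, which is 26 full-or-partial $1,250 increments; reduction = 26 × $24 = $624, leaving $737.
Student Loan Interest Credit: 11% of the $19,400 excess over $294,500 is $2,134 ≥ base, so the credit is $0.
Caregiver Credit: income exceeds $289,000 by $24,900, which is 13 full-or-partial $2,000 increments; reduction = 13 × $15 = $195, leaving $5.
Total: $737 + $0 + $5 = $742.

$742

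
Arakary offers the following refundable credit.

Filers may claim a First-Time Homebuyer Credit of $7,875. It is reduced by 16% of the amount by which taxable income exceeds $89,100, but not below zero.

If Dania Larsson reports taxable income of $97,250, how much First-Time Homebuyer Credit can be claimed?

$6,571

First-Time Homebuyer Credit: 16% of the $8,150 excess over $89,100 is $1,304; credit = $7,875 − $1,304 = $6,571.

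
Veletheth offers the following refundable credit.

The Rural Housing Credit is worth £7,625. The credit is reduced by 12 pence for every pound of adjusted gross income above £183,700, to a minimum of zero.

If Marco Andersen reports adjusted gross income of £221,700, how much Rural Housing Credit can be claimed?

Rural Housing Credit: 12% of the £38,000 excess over £183,700 is £4,560; credit = £7,625 − £4,560 = £3,065.

£3,065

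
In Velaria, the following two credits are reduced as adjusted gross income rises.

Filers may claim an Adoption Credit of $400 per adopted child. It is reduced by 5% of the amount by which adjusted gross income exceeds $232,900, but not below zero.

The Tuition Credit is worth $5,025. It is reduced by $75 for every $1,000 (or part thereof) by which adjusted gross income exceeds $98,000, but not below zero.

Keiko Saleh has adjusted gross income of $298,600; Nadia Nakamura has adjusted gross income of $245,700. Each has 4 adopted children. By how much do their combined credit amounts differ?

Keiko ($298,600): Adoption Credit: base = 4 × $400 = $1,600. 5% of the $65,700 excess over $232,900 is $3,285 ≥ base, so the credit is $0. Tuition Credit: income exceeds $98,000 by $200,600 → 201 increments × $75 = $15,075 ≥ base, so the credit is $0. total $0 + $0 = $0
Nadia ($245,700): Adoption Credit: base = 4 × $400 = $1,600. 5% of the $12,800 excess over $232,900 is $640; credit = $1,600 − $640 = $960. Tuition Credit: income exceeds $98,000 by $147,700 → 148 increments × $75 = $11,100 ≥ base, so the credit is $0. total $960 + $0 = $960
Difference: |$0 − $960| = $960.

$960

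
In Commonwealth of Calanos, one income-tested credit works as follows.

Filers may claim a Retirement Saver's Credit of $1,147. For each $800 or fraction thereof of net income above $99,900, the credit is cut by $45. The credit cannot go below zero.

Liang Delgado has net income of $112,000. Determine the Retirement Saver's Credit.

$427

Retirement Saver's Credit: income exceeds $99,900 by $12,100, which is 16 full-or-partial $800 increments; reduction = 16 × $45 = $720, leaving $427.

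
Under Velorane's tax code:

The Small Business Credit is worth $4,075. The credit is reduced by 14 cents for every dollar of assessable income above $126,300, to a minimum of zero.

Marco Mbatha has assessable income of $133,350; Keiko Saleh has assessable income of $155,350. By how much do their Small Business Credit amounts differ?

$3,080

Marco ($133,350): Small Business Credit: 14% of the $7,050 excess over $126,300 is $987; credit = $4,075 − $987 = $3,088.
Keiko ($155,350): Small Business Credit: 14% of the $29,050 excess over $126,300 is $4,067; credit = $4,075 − $4,067 = $8.
Difference: |$3,088 − $8| = $3,080.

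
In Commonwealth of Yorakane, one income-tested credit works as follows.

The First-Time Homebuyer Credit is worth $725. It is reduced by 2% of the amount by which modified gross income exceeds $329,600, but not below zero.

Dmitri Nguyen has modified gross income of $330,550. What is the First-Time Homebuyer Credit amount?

$706

First-Time Homebuyer Credit: 2% of the $950 excess over $329,600 is $19; credit = $725 − $19 = $706.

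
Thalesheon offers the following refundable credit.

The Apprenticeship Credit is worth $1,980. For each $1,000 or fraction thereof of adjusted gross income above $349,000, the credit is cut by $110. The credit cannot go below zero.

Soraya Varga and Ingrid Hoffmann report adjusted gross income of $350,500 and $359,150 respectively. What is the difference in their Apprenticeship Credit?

Soraya ($350,500): Apprenticeship Credit: income exceeds $349,000 by $1,500, which is 2 full-or-partial $1,000 increments; reduction = 2 × $110 = $220, leaving $1,760.
Ingrid ($359,150): Apprenticeship Credit: income exceeds $349,000 by $10,150, which is 11 full-or-partial $1,000 increments; reduction = 11 × $110 = $1,210, leaving $770.
Difference: |$1,760 − $770| = $990.

$990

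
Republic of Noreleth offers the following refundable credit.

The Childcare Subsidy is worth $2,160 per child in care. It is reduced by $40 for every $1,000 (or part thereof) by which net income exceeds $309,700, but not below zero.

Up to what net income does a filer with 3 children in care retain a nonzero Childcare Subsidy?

Full credit = 3 × $2,160 = $6,480.
After 161 increments the reduction is 161 × $40 = $6,440, leaving $40; one more increment wipes it out. Increment 161 ends at excess 161 × $1,000 = $161,000, so the highest qualifying income is $309,700 + $161,000 = $470,700.

$470,700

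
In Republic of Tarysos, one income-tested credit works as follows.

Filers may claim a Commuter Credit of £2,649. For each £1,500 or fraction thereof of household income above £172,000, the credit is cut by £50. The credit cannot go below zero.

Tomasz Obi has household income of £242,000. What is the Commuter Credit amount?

Commuter Credit: income exceeds £172,000 by £70,000, which is 47 full-or-partial £1,500 increments; reduction = 47 × £50 = £2,350, leaving £299.

£299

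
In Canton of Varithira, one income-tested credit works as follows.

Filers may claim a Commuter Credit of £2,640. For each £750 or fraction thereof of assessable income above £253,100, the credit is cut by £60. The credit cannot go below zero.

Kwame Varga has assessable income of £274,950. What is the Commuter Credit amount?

£840

Commuter Credit: income exceeds £253,100 by £21,850, which is 30 full-or-partial £750 increments; reduction = 30 × £60 = £1,800, leaving £840.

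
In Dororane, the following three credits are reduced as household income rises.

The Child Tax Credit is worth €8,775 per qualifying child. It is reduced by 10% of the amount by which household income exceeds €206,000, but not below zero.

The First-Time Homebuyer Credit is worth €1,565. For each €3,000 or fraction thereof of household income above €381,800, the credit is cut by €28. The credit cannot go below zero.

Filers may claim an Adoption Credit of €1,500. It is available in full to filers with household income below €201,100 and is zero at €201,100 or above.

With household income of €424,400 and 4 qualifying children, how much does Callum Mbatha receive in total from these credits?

Child Tax Credit: base = 4 × €8,775 = €35,100. 10% of the €218,400 excess over €206,000 is €21,840; credit = €35,100 − €21,840 = €13,260.
First-Time Homebuyer Credit: income exceeds €381,800 by €42,600, which is 15 full-or-partial €3,000 increments; reduction = 15 × €28 = €420, leaving €1,145.
Adoption Credit: €424,400 meets or exceeds the €201,100 cutoff, so the credit is €0.
Total: €13,260 + €1,145 + €0 = €14,405.

€14,405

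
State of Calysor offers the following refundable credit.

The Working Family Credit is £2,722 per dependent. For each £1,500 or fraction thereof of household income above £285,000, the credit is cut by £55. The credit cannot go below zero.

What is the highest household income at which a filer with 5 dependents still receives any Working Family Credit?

£655,500

Full credit = 5 × £2,722 = £13,610.
After 247 increments the reduction is 247 × £55 = £13,585, leaving £25; one more increment wipes it out. Increment 247 ends at excess 247 × £1,500 = £370,500, so the highest qualifying income is £285,000 + £370,500 = £655,500.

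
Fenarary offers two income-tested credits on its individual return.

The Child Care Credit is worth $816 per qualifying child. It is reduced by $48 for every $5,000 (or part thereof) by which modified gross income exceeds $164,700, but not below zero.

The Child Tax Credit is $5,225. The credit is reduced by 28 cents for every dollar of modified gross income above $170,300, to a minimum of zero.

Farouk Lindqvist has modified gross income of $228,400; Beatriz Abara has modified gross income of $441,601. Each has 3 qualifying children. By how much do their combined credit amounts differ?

$1,824

Farouk ($228,400): Child Care Credit: base = 3 × $816 = $2,448. income exceeds $164,700 by $63,700, which is 13 full-or-partial $5,000 increments; reduction = 13 × $48 = $624, leaving $1,824. Child Tax Credit: 28% of the $58,100 excess over $170,300 is $16,268 ≥ base, so the credit is $0. total $1,824 + $0 = $1,824
Beatriz ($441,601): Child Care Credit: base = 3 × $816 = $2,448. income exceeds $164,700 by $276,901 → 56 increments × $48 = $2,688 ≥ base, so the credit is $0. Child Tax Credit: 28% of the $271,301 excess over $170,300 is $75,964.28 ≥ base, so the credit is $0. total $0 + $0 = $0
Difference: |$1,824 − $0| = $1,824.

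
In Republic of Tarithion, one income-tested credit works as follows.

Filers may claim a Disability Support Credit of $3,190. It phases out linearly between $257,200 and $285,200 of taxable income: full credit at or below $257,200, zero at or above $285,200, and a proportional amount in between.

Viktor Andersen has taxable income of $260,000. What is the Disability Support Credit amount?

$2,871

Disability Support Credit: $260,000 is $2,800 into a $28,000 phase-out range, leaving 25,200/28,000 of the credit: $3,190 × 25,200/28,000 = $2,871.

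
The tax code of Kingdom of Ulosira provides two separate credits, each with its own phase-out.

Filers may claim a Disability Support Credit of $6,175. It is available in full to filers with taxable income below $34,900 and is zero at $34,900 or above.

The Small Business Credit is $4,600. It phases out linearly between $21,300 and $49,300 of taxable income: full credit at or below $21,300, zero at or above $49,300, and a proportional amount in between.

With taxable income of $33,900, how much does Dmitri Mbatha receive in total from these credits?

Disability Support Credit: $33,900 is below the $34,900 cutoff, so the full $6,175 applies.
Small Business Credit: $33,900 is $12,600 into a $28,000 phase-out range, leaving 15,400/28,000 of the credit: $4,600 × 15,400/28,000 = $2,530.
Total: $6,175 + $2,530 = $8,705.

$8,705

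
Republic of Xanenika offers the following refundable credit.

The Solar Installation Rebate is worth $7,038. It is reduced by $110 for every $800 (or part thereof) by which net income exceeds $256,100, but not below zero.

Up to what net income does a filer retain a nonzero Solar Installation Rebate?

$306,500

After 63 increments the reduction is 63 × $110 = $6,930, leaving $108; one more increment wipes it out. Increment 63 ends at excess 63 × $800 = $50,400, so the highest qualifying income is $256,100 + $50,400 = $306,500.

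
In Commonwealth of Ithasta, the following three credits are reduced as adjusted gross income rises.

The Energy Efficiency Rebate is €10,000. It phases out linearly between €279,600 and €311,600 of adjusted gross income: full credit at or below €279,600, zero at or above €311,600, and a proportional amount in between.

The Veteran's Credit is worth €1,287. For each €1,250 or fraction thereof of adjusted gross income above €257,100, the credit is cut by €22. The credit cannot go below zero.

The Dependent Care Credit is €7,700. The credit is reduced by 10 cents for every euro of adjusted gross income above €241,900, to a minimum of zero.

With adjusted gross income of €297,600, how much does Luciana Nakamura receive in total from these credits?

Energy Efficiency Rebate: €297,600 is €18,000 into a €32,000 phase-out range, leaving 14,000/32,000 of the credit: €10,000 × 14,000/32,000 = €4,375.
Veteran's Credit: income exceeds €257,100 by €40,500, which is 33 full-or-partial €1,250 increments; reduction = 33 × €22 = €726, leaving €561.
Dependent Care Credit: 10% of the €55,700 excess over €241,900 is €5,570; credit = €7,700 − €5,570 = €2,130.
Total: €4,375 + €561 + €2,130 = €7,066.

€7,066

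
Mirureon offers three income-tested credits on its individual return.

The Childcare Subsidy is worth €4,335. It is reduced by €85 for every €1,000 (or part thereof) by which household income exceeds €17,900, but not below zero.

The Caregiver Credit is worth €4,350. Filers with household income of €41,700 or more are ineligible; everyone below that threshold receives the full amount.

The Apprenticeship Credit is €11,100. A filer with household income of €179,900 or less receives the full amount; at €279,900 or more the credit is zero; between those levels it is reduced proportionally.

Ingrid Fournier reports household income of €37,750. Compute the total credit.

Childcare Subsidy: income exceeds €17,900 by €19,850, which is 20 full-or-partial €1,000 increments; reduction = 20 × €85 = €1,700, leaving €2,635.
Caregiver Credit: €37,750 is below the €41,700 cutoff, so the full €4,350 applies.
Apprenticeship Credit: €37,750 is at or below the €179,900 threshold, so the full €11,100 applies.
Total: €2,635 + €4,350 + €11,100 = €18,085.

€18,085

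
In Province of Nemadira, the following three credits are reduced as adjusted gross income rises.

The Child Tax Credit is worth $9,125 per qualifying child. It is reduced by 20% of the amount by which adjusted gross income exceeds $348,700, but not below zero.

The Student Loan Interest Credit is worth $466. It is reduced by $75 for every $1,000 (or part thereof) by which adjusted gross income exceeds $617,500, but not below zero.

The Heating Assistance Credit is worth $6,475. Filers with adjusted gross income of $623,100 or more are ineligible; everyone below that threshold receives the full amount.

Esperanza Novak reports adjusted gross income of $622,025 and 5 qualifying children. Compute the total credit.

Child Tax Credit: base = 5 × $9,125 = $45,625. 20% of the $273,325 excess over $348,700 is $54,665 ≥ base, so the credit is $0.
Student Loan Interest Credit: income exceeds $617,500 by $4,525, which is 5 full-or-partial $1,000 increments; reduction = 5 × $75 = $375, leaving $91.
Heating Assistance Credit: $622,025 is below the $623,100 cutoff, so the full $6,475 applies.
Total: $0 + $91 + $6,475 = $6,566.

$6,566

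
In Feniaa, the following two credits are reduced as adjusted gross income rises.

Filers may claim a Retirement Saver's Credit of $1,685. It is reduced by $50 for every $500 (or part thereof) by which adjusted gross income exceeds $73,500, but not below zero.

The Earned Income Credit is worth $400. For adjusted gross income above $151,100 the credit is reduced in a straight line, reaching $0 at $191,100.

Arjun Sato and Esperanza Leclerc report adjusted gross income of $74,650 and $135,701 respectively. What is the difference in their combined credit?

Arjun ($74,650): Retirement Saver's Credit: income exceeds $73,500 by $1,150, which is 3 full-or-partial $500 increments; reduction = 3 × $50 = $150, leaving $1,535. Earned Income Credit: $74,650 is at or below the $151,100 threshold, so the full $400 applies. total $1,535 + $400 = $1,935
Esperanza ($135,701): Retirement Saver's Credit: income exceeds $73,500 by $62,201 → 125 increments × $50 = $6,250 ≥ base, so the credit is $0. Earned Income Credit: $135,701 is at or below the $151,100 threshold, so the full $400 applies. total $0 + $400 = $400
Difference: |$1,935 − $400| = $1,535.

$1,535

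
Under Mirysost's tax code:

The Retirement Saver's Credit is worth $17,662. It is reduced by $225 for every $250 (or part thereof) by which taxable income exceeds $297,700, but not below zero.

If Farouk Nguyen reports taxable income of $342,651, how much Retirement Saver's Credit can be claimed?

$0

Retirement Saver's Credit: income exceeds $297,700 by $44,951 → 180 increments × $225 = $40,500 ≥ base, so the credit is $0.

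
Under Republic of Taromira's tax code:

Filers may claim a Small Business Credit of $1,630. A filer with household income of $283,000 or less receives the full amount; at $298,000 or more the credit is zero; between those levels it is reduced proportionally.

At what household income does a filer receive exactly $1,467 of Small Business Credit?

$284,500

$1,467 is 1,467/1,630 of the full $1,630, so 163/1,630 of the $15,000 range has been used: income = $283,000 + $15,000 × 163/1,630 = $284,500.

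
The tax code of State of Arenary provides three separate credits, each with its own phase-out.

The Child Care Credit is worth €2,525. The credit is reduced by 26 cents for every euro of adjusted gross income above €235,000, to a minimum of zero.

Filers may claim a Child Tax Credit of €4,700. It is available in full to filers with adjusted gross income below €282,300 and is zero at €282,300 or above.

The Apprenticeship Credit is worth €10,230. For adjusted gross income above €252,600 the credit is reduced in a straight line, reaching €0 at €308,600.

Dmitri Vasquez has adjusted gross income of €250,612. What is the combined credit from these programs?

€14,930

Child Care Credit: 26% of the €15,612 excess over €235,000 is €4,059.12 ≥ base, so the credit is €0.
Child Tax Credit: €250,612 is below the €282,300 cutoff, so the full €4,700 applies.
Apprenticeship Credit: €250,612 is at or below the €252,600 threshold, so the full €10,230 applies.
Total: €0 + €4,700 + €10,230 = €14,930.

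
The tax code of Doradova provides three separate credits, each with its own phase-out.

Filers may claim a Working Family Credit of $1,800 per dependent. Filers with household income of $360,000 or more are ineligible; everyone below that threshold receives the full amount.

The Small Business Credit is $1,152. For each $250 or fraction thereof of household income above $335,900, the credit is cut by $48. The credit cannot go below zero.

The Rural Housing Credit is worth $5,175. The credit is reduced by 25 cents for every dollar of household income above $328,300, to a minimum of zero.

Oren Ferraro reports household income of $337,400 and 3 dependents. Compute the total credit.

Working Family Credit: base = 3 × $1,800 = $5,400. $337,400 is below the $360,000 cutoff, so the full $5,400 applies.
Small Business Credit: income exceeds $335,900 by $1,500, which is 6 full-or-partial $250 increments; reduction = 6 × $48 = $288, leaving $864.
Rural Housing Credit: 25% of the $9,100 excess over $328,300 is $2,275; credit = $5,175 − $2,275 = $2,900.
Total: $5,400 + $864 + $2,900 = $9,164.

$9,164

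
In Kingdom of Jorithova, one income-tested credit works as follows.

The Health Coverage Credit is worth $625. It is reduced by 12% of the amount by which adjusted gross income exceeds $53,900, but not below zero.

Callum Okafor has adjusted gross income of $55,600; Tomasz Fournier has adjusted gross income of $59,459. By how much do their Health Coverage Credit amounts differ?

$421

Callum ($55,600): Health Coverage Credit: 12% of the $1,700 excess over $53,900 is $204; credit = $625 − $204 = $421.
Tomasz ($59,459): Health Coverage Credit: 12% of the $5,559 excess over $53,900 is $667.08 ≥ base, so the credit is $0.
Difference: |$421 − $0| = $421.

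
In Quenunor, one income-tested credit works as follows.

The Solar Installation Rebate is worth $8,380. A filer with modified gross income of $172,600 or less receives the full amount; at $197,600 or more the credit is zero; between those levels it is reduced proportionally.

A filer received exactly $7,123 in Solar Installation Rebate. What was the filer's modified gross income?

$7,123 is 7,123/8,380 of the full $8,380, so 1,257/8,380 of the $25,000 range has been used: income = $172,600 + $25,000 × 1,257/8,380 = $176,350.

$176,350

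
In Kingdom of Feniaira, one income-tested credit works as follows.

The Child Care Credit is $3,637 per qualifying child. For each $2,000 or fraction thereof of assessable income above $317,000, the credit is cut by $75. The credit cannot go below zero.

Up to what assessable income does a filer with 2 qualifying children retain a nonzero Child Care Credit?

$509,000

Full credit = 2 × $3,637 = $7,274.
After 96 increments the reduction is 96 × $75 = $7,200, leaving $74; one more increment wipes it out. Increment 96 ends at excess 96 × $2,000 = $192,000, so the highest qualifying income is $317,000 + $192,000 = $509,000.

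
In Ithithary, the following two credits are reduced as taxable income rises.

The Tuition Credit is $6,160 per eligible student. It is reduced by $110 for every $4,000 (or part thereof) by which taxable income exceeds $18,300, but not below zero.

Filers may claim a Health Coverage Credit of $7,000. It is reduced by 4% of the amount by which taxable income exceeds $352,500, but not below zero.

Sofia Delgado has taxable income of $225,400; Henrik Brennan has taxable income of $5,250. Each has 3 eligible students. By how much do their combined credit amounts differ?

Sofia ($225,400): Tuition Credit: base = 3 × $6,160 = $18,480. income exceeds $18,300 by $207,100, which is 52 full-or-partial $4,000 increments; reduction = 52 × $110 = $5,720, leaving $12,760. Health Coverage Credit: $225,400 is at or below the $352,500 threshold, so the full $7,000 applies. total $12,760 + $7,000 = $19,760
Henrik ($5,250): Tuition Credit: base = 3 × $6,160 = $18,480. $5,250 is at or below the $18,300 threshold, so the full $18,480 applies. Health Coverage Credit: $5,250 is at or below the $352,500 threshold, so the full $7,000 applies. total $18,480 + $7,000 = $25,480
Difference: |$19,760 − $25,480| = $5,720.

$5,720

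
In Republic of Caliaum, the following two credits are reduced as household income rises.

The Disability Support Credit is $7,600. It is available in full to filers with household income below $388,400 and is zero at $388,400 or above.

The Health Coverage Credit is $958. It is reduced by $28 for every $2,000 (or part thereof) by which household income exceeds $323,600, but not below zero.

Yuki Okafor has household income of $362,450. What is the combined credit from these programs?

$7,998

Disability Support Credit: $362,450 is below the $388,400 cutoff, so the full $7,600 applies.
Health Coverage Credit: income exceeds $323,600 by $38,850, which is 20 full-or-partial $2,000 increments; reduction = 20 × $28 = $560, leaving $398.
Total: $7,600 + $398 = $7,998.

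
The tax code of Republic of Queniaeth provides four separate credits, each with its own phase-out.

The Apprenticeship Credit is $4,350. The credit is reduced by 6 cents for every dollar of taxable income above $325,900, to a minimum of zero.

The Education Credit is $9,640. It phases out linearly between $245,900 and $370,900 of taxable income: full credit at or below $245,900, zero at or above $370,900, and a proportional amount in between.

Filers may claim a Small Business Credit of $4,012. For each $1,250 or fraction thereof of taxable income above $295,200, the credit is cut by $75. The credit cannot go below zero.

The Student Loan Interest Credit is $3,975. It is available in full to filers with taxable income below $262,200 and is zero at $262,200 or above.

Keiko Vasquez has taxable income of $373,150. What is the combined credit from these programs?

Apprenticeship Credit: 6% of the $47,250 excess over $325,900 is $2,835; credit = $4,350 − $2,835 = $1,515.
Education Credit: $373,150 is at or above $370,900, so the credit is $0.
Small Business Credit: income exceeds $295,200 by $77,950 → 63 increments × $75 = $4,725 ≥ base, so the credit is $0.
Student Loan Interest Credit: $373,150 meets or exceeds the $262,200 cutoff, so the credit is $0.
Total: $1,515 + $0 + $0 + $0 = $1,515.

$1,515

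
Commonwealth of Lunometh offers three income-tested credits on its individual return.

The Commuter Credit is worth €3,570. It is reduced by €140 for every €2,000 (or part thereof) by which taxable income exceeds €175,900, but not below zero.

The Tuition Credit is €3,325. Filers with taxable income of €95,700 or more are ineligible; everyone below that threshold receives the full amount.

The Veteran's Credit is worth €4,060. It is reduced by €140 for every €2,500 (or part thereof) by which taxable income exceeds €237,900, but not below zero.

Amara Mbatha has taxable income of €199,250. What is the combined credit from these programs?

Commuter Credit: income exceeds €175,900 by €23,350, which is 12 full-or-partial €2,000 increments; reduction = 12 × €140 = €1,680, leaving €1,890.
Tuition Credit: €199,250 meets or exceeds the €95,700 cutoff, so the credit is €0.
Veteran's Credit: €199,250 is at or below the €237,900 threshold, so the full €4,060 applies.
Total: €1,890 + €0 + €4,060 = €5,950.

€5,950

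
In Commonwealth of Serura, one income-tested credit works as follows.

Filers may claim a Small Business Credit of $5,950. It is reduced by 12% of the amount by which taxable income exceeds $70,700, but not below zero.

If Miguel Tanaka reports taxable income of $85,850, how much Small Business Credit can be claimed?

$4,132

Small Business Credit: 12% of the $15,150 excess over $70,700 is $1,818; credit = $5,950 − $1,818 = $4,132.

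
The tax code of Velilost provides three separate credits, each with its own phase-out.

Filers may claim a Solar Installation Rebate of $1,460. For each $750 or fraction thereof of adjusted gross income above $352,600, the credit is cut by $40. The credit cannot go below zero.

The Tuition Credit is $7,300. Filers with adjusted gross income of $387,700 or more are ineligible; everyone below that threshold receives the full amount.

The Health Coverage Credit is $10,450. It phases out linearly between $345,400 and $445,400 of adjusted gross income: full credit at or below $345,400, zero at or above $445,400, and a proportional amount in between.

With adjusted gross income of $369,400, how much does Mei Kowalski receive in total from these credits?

Solar Installation Rebate: income exceeds $352,600 by $16,800, which is 23 full-or-partial $750 increments; reduction = 23 × $40 = $920, leaving $540.
Tuition Credit: $369,400 is below the $387,700 cutoff, so the full $7,300 applies.
Health Coverage Credit: $369,400 is $24,000 into a $100,000 phase-out range, leaving 76,000/100,000 of the credit: $10,450 × 76,000/100,000 = $7,942.
Total: $540 + $7,300 + $7,942 = $15,782.

$15,782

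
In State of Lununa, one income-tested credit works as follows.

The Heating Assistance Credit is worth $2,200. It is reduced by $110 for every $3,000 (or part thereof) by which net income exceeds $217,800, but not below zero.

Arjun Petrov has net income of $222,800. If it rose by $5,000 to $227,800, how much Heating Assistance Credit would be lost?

At $222,800 — income exceeds $217,800 by $5,000, which is 2 full-or-partial $3,000 increments; reduction = 2 × $110 = $220, leaving $1,980.
At $227,800 — income exceeds $217,800 by $10,000, which is 4 full-or-partial $3,000 increments; reduction = 4 × $110 = $440, leaving $1,760.
Lost: $1,980 − $1,760 = $220.

$220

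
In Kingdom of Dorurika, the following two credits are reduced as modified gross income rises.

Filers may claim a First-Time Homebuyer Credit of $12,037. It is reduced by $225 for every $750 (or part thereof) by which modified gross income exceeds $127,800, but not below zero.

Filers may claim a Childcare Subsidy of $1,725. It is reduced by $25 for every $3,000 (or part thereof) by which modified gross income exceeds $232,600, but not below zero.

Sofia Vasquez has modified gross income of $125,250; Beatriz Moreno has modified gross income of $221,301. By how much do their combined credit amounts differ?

$12,037

Sofia ($125,250): First-Time Homebuyer Credit: $125,250 is at or below the $127,800 threshold, so the full $12,037 applies. Childcare Subsidy: $125,250 is at or below the $232,600 threshold, so the full $1,725 applies. total $12,037 + $1,725 = $13,762
Beatriz ($221,301): First-Time Homebuyer Credit: income exceeds $127,800 by $93,501 → 125 increments × $225 = $28,125 ≥ base, so the credit is $0. Childcare Subsidy: $221,301 is at or below the $232,600 threshold, so the full $1,725 applies. total $0 + $1,725 = $1,725
Difference: |$13,762 − $1,725| = $12,037.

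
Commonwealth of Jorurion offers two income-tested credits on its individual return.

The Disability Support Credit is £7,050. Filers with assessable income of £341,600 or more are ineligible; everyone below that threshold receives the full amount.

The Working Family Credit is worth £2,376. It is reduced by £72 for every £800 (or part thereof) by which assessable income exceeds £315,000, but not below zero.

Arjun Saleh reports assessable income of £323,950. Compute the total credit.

£8,562

Disability Support Credit: £323,950 is below the £341,600 cutoff, so the full £7,050 applies.
Working Family Credit: income exceeds £315,000 by £8,950, which is 12 full-or-partial £800 increments; reduction = 12 × £72 = £864, leaving £1,512.
Total: £7,050 + £1,512 = £8,562.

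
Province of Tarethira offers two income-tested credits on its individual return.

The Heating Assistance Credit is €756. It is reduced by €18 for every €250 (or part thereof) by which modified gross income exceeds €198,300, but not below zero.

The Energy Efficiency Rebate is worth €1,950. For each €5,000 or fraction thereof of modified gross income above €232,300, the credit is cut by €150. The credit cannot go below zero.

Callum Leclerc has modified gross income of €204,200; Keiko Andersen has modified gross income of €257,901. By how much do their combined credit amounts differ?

Callum (€204,200): Heating Assistance Credit: income exceeds €198,300 by €5,900, which is 24 full-or-partial €250 increments; reduction = 24 × €18 = €432, leaving €324. Energy Efficiency Rebate: €204,200 is at or below the €232,300 threshold, so the full €1,950 applies. total €324 + €1,950 = €2,274
Keiko (€257,901): Heating Assistance Credit: income exceeds €198,300 by €59,601 → 239 increments × €18 = €4,302 ≥ base, so the credit is €0. Energy Efficiency Rebate: income exceeds €232,300 by €25,601, which is 6 full-or-partial €5,000 increments; reduction = 6 × €150 = €900, leaving €1,050. total €0 + €1,050 = €1,050
Difference: |€2,274 − €1,050| = €1,224.

€1,224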